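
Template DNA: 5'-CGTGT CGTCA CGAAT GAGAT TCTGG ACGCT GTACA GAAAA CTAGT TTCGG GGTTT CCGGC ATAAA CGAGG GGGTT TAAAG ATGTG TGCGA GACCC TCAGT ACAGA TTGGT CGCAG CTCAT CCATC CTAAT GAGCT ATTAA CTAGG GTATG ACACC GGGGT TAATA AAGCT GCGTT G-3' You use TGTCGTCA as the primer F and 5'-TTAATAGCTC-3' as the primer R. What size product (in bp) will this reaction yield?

138 bp

Scanning the template, TGTCGTCA occurs at positions 3–10; this primer anneals to the bottom strand there with its 3' end pointing downstream.
The reverse primer's reverse complement is GAGCTATTAA, which matches the template at positions 131–140.
Product length = (reverse-primer end) − (forward-primer start) + 1 = 140 − 3 + 1 = 138 bp.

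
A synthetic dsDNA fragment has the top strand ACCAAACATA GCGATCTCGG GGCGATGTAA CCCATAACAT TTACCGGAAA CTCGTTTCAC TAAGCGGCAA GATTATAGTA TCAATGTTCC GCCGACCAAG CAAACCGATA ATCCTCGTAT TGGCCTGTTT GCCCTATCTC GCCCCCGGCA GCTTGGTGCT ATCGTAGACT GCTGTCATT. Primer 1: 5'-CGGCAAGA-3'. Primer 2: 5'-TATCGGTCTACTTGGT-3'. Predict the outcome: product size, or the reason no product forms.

No product — primer 2 has no binding site in the template.

Primer 2 (TATCGGTCTACTTGGT) does not match the top strand, and its reverse complement ACCAAGTAGACCGATA does not match either.
With no annealing site for primer 2, no amplification occurs.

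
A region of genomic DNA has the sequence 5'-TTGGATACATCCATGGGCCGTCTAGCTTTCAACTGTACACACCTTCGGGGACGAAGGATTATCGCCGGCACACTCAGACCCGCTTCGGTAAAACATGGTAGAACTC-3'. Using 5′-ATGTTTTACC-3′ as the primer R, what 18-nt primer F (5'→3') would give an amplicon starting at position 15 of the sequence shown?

The reverse primer's reverse complement GGTAAAACAT matches the template at positions 87–96; the product starts at position 15.
The forward primer is identical to the top strand over positions 15–32: GGGCCGTCTAGCTTTCAA.

5'-GGGCCGTCTAGCTTTCAA-3'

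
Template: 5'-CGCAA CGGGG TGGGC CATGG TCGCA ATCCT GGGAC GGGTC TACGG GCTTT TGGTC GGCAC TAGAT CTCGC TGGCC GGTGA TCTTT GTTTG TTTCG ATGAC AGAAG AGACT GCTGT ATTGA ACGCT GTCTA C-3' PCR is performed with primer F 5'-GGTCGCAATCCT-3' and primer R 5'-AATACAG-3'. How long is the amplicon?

Forward primer GGTCGCAATCCT is found on the top strand at positions 19–30.
Taking the reverse complement of AATACAG gives CTGTATT, found at positions 112–118 on the template; the primer anneals here to the top strand with its 3' end pointing upstream.
Amplicon spans positions 19–118: 100 bp.

100 bp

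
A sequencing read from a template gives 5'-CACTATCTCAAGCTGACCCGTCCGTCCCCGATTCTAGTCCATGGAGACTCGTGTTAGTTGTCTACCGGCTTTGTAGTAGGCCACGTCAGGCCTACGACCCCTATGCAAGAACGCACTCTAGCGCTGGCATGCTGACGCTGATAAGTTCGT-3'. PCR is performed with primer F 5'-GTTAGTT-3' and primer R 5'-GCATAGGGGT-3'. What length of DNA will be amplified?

54 bp

The forward primer matches the template at positions 53–59.
Taking the reverse complement of GCATAGGGGT gives ACCCCTATGC, found at positions 97–106 on the template; the primer anneals here to the top strand with its 3' end pointing upstream.
Product length = (reverse-primer end) − (forward-primer start) + 1 = 106 − 53 + 1 = 54 bp.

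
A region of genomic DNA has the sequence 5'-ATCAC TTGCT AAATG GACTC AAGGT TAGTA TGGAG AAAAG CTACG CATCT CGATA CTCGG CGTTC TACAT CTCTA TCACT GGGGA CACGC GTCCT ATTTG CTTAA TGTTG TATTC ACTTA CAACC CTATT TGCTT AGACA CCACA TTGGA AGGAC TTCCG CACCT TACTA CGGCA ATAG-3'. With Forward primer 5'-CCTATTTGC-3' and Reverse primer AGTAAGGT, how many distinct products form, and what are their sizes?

Two products: 77 bp, 45 bp

The forward primer CCTATTTGC matches the top strand at positions 93–101, 125–133.
The reverse primer's reverse complement is ACCTTACT, matching at positions 162–169.
Each forward site pairs with the reverse site to give a product ending at position 169: sizes 77, 45 bp.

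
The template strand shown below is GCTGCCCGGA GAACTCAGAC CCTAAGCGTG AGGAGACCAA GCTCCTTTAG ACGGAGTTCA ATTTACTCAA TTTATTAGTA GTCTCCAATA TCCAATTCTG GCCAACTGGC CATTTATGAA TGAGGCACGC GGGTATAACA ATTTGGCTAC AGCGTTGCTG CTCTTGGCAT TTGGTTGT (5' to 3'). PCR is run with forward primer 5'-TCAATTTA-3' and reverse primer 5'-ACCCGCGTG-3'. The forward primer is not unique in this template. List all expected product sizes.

The forward primer TCAATTTA matches the top strand at positions 58–65, 67–74.
The reverse primer's reverse complement is CACGCGGGT, matching at positions 126–134.
Each forward site pairs with the reverse site to give a product ending at position 134: sizes 77, 68 bp.

77 bp, 68 bp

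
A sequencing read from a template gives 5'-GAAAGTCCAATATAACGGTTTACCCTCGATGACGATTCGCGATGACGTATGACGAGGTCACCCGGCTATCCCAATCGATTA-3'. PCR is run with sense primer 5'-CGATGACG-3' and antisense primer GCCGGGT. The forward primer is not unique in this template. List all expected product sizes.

40 bp, 27 bp

The forward primer CGATGACG matches the top strand at positions 27–34, 40–47.
The reverse primer's reverse complement is ACCCGGC, matching at positions 60–66.
Each forward site pairs with the reverse site to give a product ending at position 66: sizes 40, 27 bp.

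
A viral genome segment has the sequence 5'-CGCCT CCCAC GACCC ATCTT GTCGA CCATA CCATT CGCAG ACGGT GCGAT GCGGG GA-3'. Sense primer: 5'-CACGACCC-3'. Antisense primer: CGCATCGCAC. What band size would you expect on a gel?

Scanning the template, CACGACCC occurs at positions 8–15; this primer anneals to the bottom strand there with its 3' end pointing downstream.
The reverse primer's reverse complement is GTGCGATGCG, which matches the template at positions 44–53.
Product length = (reverse-primer end) − (forward-primer start) + 1 = 53 − 8 + 1 = 46 bp.

46 bp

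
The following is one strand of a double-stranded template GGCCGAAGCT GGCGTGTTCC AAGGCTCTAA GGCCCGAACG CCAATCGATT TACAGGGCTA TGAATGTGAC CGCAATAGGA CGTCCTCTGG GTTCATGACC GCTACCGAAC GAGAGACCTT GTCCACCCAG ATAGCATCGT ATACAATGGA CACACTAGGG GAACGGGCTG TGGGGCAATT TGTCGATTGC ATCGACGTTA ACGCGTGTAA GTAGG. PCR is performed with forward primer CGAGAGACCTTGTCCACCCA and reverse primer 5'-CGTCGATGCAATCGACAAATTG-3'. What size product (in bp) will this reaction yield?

The forward primer matches the template at positions 110–129.
Taking the reverse complement of CGTCGATGCAATCGACAAATTG gives CAATTTGTCGATTGCATCGACG, found at positions 176–197 on the template; the primer anneals here to the top strand with its 3' end pointing upstream.
Amplicon spans positions 110–197: 88 bp.

88 bp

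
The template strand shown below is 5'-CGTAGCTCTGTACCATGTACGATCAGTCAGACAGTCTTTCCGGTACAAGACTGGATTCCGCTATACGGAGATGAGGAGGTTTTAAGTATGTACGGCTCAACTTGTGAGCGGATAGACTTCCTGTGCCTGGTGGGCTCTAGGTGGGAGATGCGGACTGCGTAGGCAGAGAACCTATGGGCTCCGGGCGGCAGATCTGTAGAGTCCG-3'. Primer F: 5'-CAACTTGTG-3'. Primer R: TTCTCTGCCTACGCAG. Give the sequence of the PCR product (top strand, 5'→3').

The forward primer matches the template at positions 98–106.
The reverse primer's reverse complement is CTGCGTAGGCAGAGAA, which matches the template at positions 155–170.
The product is the template from position 98 through 170 (73 bp).

5'-CAACTTGTGAGCGGATAGACTTCCTGTGCCTGGTGGGCTCTAGGTGGGAGATGCGGACTGCGTAGGCAGAGAA-3'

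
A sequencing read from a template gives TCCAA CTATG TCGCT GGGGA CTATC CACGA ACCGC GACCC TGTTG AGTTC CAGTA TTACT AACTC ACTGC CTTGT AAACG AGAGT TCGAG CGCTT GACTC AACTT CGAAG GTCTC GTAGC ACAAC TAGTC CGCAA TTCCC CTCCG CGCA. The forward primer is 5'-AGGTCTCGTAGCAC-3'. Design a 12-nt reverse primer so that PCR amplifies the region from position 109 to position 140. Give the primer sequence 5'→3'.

The product's 3' end on the top strand is position 140.
The reverse primer anneals to the top strand over positions 129–140, i.e. to TCCGCAATTCCC.
Its sequence written 5'→3' is the reverse complement: GGGAATTGCGGA.

5'-GGGAATTGCGGA-3'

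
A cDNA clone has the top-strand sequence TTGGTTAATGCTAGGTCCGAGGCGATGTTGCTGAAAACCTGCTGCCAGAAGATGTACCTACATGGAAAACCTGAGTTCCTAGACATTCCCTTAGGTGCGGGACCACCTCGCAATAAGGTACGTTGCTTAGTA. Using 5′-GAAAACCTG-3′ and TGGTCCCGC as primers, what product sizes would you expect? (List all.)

The forward primer GAAAACCTG matches the top strand at positions 33–41, 65–73.
The reverse primer's reverse complement is GCGGGACCA, matching at positions 97–105.
Each forward site pairs with the reverse site to give a product ending at position 105: sizes 73, 41 bp.

73 bp, 41 bp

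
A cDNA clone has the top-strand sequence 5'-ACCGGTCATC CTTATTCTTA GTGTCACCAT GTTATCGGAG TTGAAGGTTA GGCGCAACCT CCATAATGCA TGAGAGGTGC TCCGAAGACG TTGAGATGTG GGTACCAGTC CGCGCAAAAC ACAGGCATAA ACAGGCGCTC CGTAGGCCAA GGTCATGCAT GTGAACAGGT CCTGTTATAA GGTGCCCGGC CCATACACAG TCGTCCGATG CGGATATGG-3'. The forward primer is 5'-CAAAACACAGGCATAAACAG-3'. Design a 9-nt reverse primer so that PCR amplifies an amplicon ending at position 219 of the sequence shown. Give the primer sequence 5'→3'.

The forward primer binds at positions 115–134; the product's 3' end on the top strand is position 219.
The reverse primer anneals to the top strand over positions 211–219, i.e. to CGGATATGG.
Its sequence written 5'→3' is the reverse complement: CCATATCCG.

5'-CCATATCCG-3'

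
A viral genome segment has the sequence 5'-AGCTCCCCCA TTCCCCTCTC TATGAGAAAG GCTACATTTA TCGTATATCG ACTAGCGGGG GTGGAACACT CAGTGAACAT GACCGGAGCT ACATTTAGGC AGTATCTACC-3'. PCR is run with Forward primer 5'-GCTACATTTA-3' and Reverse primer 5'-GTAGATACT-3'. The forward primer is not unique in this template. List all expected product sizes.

The forward primer GCTACATTTA matches the top strand at positions 31–40, 88–97.
The reverse primer's reverse complement is AGTATCTAC, matching at positions 101–109.
Each forward site pairs with the reverse site to give a product ending at position 109: sizes 79, 22 bp.

79 bp, 22 bp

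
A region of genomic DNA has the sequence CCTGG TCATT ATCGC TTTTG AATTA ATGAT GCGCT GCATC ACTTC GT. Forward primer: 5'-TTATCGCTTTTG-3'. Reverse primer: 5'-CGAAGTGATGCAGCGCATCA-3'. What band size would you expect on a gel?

Scanning the template, TTATCGCTTTTG occurs at positions 9–20; this primer anneals to the bottom strand there with its 3' end pointing downstream.
Taking the reverse complement of CGAAGTGATGCAGCGCATCA gives TGATGCGCTGCATCACTTCG, found at positions 27–46 on the template; the primer anneals here to the top strand with its 3' end pointing upstream.
The product runs from position 9 to position 46, so its length is 46 − 9 + 1 = 38 bp.

38 bp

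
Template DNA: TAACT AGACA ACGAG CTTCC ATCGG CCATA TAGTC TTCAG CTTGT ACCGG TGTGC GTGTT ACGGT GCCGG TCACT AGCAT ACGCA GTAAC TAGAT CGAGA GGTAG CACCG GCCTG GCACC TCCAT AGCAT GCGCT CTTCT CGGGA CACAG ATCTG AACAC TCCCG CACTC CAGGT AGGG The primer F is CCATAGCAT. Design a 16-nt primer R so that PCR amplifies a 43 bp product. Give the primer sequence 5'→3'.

The forward primer binds at positions 122–130, so a 43 bp product ends at position 122 + 43 − 1 = 164.
The reverse primer anneals to the top strand over positions 149–164, i.e. to AGATCTGAACACTCCC.
Its sequence written 5'→3' is the reverse complement: GGGAGTGTTCAGATCT.

5'-GGGAGTGTTCAGATCT-3'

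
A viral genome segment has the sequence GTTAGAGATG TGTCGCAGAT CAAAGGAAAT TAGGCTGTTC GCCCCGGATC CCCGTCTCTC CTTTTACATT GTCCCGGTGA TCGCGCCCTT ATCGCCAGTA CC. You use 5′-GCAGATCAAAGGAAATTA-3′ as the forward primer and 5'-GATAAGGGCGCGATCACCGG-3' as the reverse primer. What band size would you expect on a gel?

The forward primer matches the template at positions 15–32.
Reverse complement of the reverse primer: CCGGTGATCGCGCCCTTATC. This occurs on the top strand at positions 74–93.
The product runs from position 15 to position 93, so its length is 93 − 15 + 1 = 79 bp.

79 bp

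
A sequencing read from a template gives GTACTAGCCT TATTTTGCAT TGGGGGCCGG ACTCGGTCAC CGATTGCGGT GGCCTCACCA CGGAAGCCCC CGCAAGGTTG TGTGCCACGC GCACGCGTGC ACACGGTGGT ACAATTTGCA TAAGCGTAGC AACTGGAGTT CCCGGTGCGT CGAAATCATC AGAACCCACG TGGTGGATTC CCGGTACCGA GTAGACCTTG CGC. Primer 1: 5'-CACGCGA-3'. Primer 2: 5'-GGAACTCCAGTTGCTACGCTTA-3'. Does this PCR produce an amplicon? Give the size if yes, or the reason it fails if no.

No product — primer 1 has no binding site in the template.

Primer 1 (CACGCGA) does not match the top strand, and its reverse complement TCGCGTG does not match either.
With no annealing site for primer 1, no amplification occurs.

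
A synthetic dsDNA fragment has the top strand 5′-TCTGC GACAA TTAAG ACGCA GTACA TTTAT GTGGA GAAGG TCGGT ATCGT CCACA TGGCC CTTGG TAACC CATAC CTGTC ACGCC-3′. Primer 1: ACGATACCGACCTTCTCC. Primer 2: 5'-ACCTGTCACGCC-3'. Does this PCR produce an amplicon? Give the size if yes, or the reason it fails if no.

No product — the primers' 3' ends point away from each other.

Primer 1 (ACGATACCGACCTTCTCC) has reverse complement GGAGAAGGTCGGTATCGT, which matches the top strand at positions 33–50; primer 1 anneals to the top strand there with its 3' end pointing upstream toward position 33.
Primer 2 (ACCTGTCACGCC) matches the top strand directly at positions 74–85; it anneals to the bottom strand with its 3' end pointing downstream toward position 85.
The 3' ends diverge (primer 1 extends toward position 1, primer 2 toward position 85), so the primers never converge on a shared product.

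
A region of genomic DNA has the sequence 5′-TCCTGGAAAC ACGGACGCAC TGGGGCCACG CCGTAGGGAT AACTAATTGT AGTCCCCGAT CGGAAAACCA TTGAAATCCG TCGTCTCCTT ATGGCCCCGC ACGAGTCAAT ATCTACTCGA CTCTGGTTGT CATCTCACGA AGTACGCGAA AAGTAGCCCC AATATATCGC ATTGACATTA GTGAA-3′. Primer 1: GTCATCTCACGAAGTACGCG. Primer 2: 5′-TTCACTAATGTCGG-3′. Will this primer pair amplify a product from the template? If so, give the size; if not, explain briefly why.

Primer 2 (TTCACTAATGTCGG) does not match the top strand, and its reverse complement CCGACATTAGTGAA does not match either.
With no annealing site for primer 2, no amplification occurs.

No product — primer 2 has no binding site in the template.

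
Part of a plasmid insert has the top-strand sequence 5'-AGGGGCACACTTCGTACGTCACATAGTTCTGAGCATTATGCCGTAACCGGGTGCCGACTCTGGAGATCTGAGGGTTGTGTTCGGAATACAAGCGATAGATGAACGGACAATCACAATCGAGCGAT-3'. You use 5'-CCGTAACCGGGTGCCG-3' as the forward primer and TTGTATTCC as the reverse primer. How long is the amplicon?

51 bp

Scanning the template, CCGTAACCGGGTGCCG occurs at positions 41–56; this primer anneals to the bottom strand there with its 3' end pointing downstream.
Reverse complement of the reverse primer: GGAATACAA. This occurs on the top strand at positions 83–91.
The product runs from position 41 to position 91, so its length is 91 − 41 + 1 = 51 bp.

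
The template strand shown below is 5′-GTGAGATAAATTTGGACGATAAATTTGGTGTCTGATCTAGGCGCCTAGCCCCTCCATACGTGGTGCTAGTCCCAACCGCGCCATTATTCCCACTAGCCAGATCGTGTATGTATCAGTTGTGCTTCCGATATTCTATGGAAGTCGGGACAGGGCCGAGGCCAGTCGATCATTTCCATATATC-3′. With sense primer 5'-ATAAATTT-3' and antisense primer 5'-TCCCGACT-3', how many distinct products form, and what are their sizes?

The forward primer ATAAATTT matches the top strand at positions 6–13, 19–26.
The reverse primer's reverse complement is AGTCGGGA, matching at positions 140–147.
Each forward site pairs with the reverse site to give a product ending at position 147: sizes 142, 129 bp.

Two products: 142 bp, 129 bp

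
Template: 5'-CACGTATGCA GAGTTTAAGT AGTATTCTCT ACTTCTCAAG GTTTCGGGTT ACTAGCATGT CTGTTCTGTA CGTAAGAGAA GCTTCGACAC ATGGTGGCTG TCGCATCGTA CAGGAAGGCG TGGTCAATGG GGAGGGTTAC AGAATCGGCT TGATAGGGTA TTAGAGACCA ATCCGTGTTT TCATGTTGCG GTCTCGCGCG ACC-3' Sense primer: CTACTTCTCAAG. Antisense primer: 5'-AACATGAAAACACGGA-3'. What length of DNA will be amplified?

159 bp

The forward primer matches the template at positions 29–40.
Taking the reverse complement of AACATGAAAACACGGA gives TCCGTGTTTTCATGTT, found at positions 172–187 on the template; the primer anneals here to the top strand with its 3' end pointing upstream.
Product length = (reverse-primer end) − (forward-primer start) + 1 = 187 − 29 + 1 = 159 bp.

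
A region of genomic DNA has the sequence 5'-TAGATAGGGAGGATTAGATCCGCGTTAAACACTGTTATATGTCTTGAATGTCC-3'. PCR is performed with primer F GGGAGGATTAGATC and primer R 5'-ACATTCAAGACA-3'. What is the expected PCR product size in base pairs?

45 bp

Scanning the template, GGGAGGATTAGATC occurs at positions 7–20; this primer anneals to the bottom strand there with its 3' end pointing downstream.
The reverse primer's reverse complement is TGTCTTGAATGT, which matches the template at positions 40–51.
The product runs from position 7 to position 51, so its length is 51 − 7 + 1 = 45 bp.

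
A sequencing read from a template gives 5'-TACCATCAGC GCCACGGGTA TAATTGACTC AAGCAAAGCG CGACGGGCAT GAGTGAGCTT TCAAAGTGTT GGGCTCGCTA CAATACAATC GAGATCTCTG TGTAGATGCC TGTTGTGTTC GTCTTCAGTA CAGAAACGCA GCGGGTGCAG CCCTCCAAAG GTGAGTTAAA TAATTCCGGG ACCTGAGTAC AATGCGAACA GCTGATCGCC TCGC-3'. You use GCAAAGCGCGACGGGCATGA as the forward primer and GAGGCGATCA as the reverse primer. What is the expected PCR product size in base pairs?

Forward primer GCAAAGCGCGACGGGCATGA is found on the top strand at positions 33–52.
Taking the reverse complement of GAGGCGATCA gives TGATCGCCTC, found at positions 203–212 on the template; the primer anneals here to the top strand with its 3' end pointing upstream.
Product length = (reverse-primer end) − (forward-primer start) + 1 = 212 − 33 + 1 = 180 bp.

180 bp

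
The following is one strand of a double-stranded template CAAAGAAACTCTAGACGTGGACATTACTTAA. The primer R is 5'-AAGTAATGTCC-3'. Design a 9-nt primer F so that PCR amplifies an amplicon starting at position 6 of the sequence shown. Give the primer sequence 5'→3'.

The reverse primer's reverse complement GGACATTACTT matches the template at positions 19–29; the product starts at position 6.
The forward primer is identical to the top strand over positions 6–14: AAACTCTAG.

5'-AAACTCTAG-3'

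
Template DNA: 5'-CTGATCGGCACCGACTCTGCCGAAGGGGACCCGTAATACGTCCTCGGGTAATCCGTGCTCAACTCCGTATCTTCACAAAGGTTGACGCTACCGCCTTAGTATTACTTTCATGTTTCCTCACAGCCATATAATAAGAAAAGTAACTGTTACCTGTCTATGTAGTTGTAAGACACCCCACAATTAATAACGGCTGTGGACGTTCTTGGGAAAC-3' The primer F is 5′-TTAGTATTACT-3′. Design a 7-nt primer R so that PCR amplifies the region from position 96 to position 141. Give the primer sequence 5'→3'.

The product's 3' end on the top strand is position 141.
The reverse primer anneals to the top strand over positions 135–141, i.e. to GAAAAGT.
Its sequence written 5'→3' is the reverse complement: ACTTTTC.

5'-ACTTTTC-3'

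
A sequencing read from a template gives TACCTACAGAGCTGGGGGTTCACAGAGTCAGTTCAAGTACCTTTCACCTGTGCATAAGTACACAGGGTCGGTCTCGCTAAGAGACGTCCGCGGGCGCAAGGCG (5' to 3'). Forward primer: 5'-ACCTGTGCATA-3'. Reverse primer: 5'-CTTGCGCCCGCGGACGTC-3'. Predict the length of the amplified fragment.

55 bp

The forward primer matches the template at positions 46–56.
The reverse primer's reverse complement is GACGTCCGCGGGCGCAAG, which matches the template at positions 83–100.
The product runs from position 46 to position 100, so its length is 100 − 46 + 1 = 55 bp.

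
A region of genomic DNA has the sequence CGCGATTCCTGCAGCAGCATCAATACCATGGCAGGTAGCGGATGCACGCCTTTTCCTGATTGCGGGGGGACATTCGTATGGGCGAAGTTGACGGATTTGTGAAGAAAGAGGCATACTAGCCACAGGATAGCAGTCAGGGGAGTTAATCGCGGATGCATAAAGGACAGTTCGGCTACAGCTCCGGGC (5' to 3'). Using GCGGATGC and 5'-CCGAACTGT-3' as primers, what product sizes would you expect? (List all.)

The forward primer GCGGATGC matches the top strand at positions 38–45, 149–156.
The reverse primer's reverse complement is ACAGTTCGG, matching at positions 164–172.
Each forward site pairs with the reverse site to give a product ending at position 172: sizes 135, 24 bp.

135 bp, 24 bp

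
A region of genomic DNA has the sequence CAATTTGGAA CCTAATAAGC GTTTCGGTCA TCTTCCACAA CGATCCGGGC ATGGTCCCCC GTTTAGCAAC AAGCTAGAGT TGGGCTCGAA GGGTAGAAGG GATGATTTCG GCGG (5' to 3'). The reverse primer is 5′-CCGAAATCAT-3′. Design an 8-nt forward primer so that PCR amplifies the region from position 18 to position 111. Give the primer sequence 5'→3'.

The reverse primer's reverse complement ATGATTTCGG matches the template at positions 102–111; the product starts at position 18.
The forward primer is identical to the top strand over positions 18–25: AGCGTTTC.

5'-AGCGTTTC-3'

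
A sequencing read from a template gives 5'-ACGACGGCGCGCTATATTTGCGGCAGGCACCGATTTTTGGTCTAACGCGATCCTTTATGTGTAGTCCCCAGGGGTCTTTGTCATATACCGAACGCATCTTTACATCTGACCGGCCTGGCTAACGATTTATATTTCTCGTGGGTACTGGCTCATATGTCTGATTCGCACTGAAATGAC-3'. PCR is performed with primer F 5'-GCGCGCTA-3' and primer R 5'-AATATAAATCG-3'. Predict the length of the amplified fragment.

127 bp

Forward primer GCGCGCTA is found on the top strand at positions 7–14.
Taking the reverse complement of AATATAAATCG gives CGATTTATATT, found at positions 123–133 on the template; the primer anneals here to the top strand with its 3' end pointing upstream.
The product runs from position 7 to position 133, so its length is 133 − 7 + 1 = 127 bp.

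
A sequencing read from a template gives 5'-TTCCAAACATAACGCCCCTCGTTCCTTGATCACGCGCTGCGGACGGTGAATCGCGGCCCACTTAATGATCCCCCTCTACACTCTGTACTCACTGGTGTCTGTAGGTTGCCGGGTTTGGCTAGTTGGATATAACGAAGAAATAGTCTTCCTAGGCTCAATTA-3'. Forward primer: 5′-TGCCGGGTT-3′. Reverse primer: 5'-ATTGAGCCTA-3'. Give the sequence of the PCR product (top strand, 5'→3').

5'-TGCCGGGTTTGGCTAGTTGGATATAACGAAGAAATAGTCTTCCTAGGCTCAAT-3'

The forward primer matches the template at positions 107–115.
The reverse primer's reverse complement is TAGGCTCAAT, which matches the template at positions 150–159.
The product is the template from position 107 through 159 (53 bp).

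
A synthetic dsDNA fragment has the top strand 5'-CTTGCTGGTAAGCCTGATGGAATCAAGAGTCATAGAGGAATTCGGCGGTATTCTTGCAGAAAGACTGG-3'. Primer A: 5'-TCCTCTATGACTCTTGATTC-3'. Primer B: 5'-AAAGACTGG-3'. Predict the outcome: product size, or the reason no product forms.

No product — the primers' 3' ends point away from each other.

Primer A (TCCTCTATGACTCTTGATTC) has reverse complement GAATCAAGAGTCATAGAGGA, which matches the top strand at positions 20–39; primer A anneals to the top strand there with its 3' end pointing upstream toward position 20.
Primer B (AAAGACTGG) matches the top strand directly at positions 60–68; it anneals to the bottom strand with its 3' end pointing downstream toward position 68.
The 3' ends diverge (primer A extends toward position 1, primer B toward position 68), so the primers never converge on a shared product.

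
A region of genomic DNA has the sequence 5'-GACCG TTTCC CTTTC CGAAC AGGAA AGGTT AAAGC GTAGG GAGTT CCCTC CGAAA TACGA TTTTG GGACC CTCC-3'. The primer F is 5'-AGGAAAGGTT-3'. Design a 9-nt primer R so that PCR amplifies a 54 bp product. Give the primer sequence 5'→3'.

5'-GGAGGGTCC-3'

The forward primer binds at positions 21–30, so a 54 bp product ends at position 21 + 54 − 1 = 74.
The reverse primer anneals to the top strand over positions 66–74, i.e. to GGACCCTCC.
Its sequence written 5'→3' is the reverse complement: GGAGGGTCC.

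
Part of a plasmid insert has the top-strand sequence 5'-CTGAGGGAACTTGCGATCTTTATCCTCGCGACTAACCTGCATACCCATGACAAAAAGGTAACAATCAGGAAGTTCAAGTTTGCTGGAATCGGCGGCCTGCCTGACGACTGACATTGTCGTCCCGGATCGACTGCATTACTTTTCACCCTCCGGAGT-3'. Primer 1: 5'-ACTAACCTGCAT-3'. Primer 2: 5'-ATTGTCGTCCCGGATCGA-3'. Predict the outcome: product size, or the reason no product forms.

No product — both primers anneal to the same strand and extend in the same direction.

Primer 1 (ACTAACCTGCAT) matches the top strand at positions 31–42 (3' end points downstream).
Primer 2 (ATTGTCGTCCCGGATCGA) also matches the top strand directly, at positions 113–130 — its reverse complement TCGATCCGGGACGACAAT is not present.
Both primers anneal to the bottom strand with 3' ends pointing the same way, so neither can prime synthesis back toward the other.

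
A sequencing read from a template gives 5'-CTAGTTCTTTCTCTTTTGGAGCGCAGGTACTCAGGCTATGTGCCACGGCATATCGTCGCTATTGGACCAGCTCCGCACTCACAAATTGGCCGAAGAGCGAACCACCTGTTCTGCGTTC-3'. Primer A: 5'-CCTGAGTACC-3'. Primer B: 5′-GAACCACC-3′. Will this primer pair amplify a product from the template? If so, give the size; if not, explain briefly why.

Primer A (CCTGAGTACC) has reverse complement GGTACTCAGG, which matches the top strand at positions 26–35; primer A anneals to the top strand there with its 3' end pointing upstream toward position 26.
Primer B (GAACCACC) matches the top strand directly at positions 99–106; it anneals to the bottom strand with its 3' end pointing downstream toward position 106.
The 3' ends diverge (primer A extends toward position 1, primer B toward position 118), so the primers never converge on a shared product.

No product — the primers' 3' ends point away from each other.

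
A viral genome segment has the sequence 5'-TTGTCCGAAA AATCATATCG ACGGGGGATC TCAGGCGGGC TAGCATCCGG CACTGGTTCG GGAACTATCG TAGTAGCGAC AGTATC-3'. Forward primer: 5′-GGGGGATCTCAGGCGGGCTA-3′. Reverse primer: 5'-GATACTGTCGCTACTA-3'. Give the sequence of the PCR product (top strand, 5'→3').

The forward primer matches the template at positions 23–42.
Reverse complement of the reverse primer: TAGTAGCGACAGTATC. This occurs on the top strand at positions 71–86.
The product is the template from position 23 through 86 (64 bp).

5'-GGGGGATCTCAGGCGGGCTAGCATCCGGCACTGGTTCGGGAACTATCGTAGTAGCGACAGTATC-3'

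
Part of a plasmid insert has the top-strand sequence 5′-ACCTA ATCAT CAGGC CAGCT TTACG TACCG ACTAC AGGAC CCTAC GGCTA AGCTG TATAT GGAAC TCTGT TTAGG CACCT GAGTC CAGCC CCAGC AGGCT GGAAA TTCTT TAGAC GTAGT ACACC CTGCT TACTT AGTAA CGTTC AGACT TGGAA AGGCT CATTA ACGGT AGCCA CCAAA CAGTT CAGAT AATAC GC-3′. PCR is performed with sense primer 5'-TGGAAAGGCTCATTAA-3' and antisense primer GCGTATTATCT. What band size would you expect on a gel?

Scanning the template, TGGAAAGGCTCATTAA occurs at positions 151–166; this primer anneals to the bottom strand there with its 3' end pointing downstream.
The reverse primer's reverse complement is AGATAATACGC, which matches the template at positions 187–197.
Amplicon spans positions 151–197: 47 bp.

47 bp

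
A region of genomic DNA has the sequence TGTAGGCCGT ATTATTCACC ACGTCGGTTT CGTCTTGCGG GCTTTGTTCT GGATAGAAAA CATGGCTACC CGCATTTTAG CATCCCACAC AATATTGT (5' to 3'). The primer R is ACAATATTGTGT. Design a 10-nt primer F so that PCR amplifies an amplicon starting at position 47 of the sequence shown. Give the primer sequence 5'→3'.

The reverse primer's reverse complement ACACAATATTGT matches the template at positions 87–98; the product starts at position 47.
The forward primer is identical to the top strand over positions 47–56: TTCTGGATAG.

5'-TTCTGGATAG-3'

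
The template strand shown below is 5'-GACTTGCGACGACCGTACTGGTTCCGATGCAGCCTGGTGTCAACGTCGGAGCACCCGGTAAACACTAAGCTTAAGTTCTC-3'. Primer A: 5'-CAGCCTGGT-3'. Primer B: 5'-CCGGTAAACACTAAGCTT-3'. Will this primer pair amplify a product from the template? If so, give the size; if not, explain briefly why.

No product — both primers anneal to the same strand and extend in the same direction.

Primer A (CAGCCTGGT) matches the top strand at positions 30–38 (3' end points downstream).
Primer B (CCGGTAAACACTAAGCTT) also matches the top strand directly, at positions 55–72 — its reverse complement AAGCTTAGTGTTTACCGG is not present.
Both primers anneal to the bottom strand with 3' ends pointing the same way, so neither can prime synthesis back toward the other.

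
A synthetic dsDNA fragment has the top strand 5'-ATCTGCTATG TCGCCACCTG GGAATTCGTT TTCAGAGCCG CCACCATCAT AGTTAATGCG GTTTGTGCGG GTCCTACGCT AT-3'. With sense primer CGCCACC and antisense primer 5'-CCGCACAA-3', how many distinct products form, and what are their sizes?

Two products: 59 bp, 32 bp

The forward primer CGCCACC matches the top strand at positions 12–18, 39–45.
The reverse primer's reverse complement is TTGTGCGG, matching at positions 63–70.
Each forward site pairs with the reverse site to give a product ending at position 70: sizes 59, 32 bp.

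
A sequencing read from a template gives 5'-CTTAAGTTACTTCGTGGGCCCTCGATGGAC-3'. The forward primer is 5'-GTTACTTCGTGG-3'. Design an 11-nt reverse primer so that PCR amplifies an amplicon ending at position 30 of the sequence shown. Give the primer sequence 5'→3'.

The forward primer binds at positions 6–17; the product's 3' end on the top strand is position 30.
The reverse primer anneals to the top strand over positions 20–30, i.e. to CCTCGATGGAC.
Its sequence written 5'→3' is the reverse complement: GTCCATCGAGG.

5'-GTCCATCGAGG-3'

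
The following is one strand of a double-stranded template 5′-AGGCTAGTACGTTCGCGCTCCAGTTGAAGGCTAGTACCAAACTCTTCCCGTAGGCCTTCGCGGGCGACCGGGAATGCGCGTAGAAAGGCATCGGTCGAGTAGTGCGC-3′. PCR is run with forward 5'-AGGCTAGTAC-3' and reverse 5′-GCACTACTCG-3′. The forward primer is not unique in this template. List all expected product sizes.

The forward primer AGGCTAGTAC matches the top strand at positions 1–10, 28–37.
The reverse primer's reverse complement is CGAGTAGTGC, matching at positions 96–105.
Each forward site pairs with the reverse site to give a product ending at position 105: sizes 105, 78 bp.

105 bp, 78 bp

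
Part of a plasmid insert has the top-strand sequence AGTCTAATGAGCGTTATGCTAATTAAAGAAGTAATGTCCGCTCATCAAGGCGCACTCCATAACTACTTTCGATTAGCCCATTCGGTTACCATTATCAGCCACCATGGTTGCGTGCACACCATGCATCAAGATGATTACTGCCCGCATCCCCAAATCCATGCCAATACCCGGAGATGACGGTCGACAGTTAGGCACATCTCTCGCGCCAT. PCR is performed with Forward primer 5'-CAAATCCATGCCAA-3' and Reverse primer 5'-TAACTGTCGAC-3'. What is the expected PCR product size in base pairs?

40 bp

Forward primer CAAATCCATGCCAA is found on the top strand at positions 151–164.
Taking the reverse complement of TAACTGTCGAC gives GTCGACAGTTA, found at positions 180–190 on the template; the primer anneals here to the top strand with its 3' end pointing upstream.
The product runs from position 151 to position 190, so its length is 190 − 151 + 1 = 40 bp.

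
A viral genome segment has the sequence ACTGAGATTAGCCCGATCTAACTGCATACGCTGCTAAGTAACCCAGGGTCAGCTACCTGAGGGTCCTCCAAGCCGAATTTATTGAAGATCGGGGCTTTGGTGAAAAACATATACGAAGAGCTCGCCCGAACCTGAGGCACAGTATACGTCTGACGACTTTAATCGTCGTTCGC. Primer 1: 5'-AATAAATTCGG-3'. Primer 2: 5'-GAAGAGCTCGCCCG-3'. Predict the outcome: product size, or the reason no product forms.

Primer 1 (AATAAATTCGG) has reverse complement CCGAATTTATT, which matches the top strand at positions 73–83; primer 1 anneals to the top strand there with its 3' end pointing upstream toward position 73.
Primer 2 (GAAGAGCTCGCCCG) matches the top strand directly at positions 115–128; it anneals to the bottom strand with its 3' end pointing downstream toward position 128.
The 3' ends diverge (primer 1 extends toward position 1, primer 2 toward position 173), so the primers never converge on a shared product.

No product — the primers' 3' ends point away from each other.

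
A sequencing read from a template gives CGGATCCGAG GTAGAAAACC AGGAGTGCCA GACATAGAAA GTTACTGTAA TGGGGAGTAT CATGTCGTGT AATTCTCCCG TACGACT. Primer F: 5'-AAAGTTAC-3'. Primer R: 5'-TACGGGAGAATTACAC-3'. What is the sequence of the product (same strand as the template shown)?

5'-AAAGTTACTGTAATGGGGAGTATCATGTCGTGTAATTCTCCCGTA-3'

Scanning the template, AAAGTTAC occurs at positions 38–45; this primer anneals to the bottom strand there with its 3' end pointing downstream.
The reverse primer's reverse complement is GTGTAATTCTCCCGTA, which matches the template at positions 67–82.
The product is the template from position 38 through 82 (45 bp).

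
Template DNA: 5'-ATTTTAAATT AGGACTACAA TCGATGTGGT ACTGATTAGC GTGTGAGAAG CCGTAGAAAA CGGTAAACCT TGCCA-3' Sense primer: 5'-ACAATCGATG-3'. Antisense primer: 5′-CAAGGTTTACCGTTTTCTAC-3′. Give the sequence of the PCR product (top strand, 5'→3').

The forward primer matches the template at positions 17–26.
Reverse complement of the reverse primer: GTAGAAAACGGTAAACCTTG. This occurs on the top strand at positions 53–72.
The product is the template from position 17 through 72 (56 bp).

5'-ACAATCGATGTGGTACTGATTAGCGTGTGAGAAGCCGTAGAAAACGGTAAACCTTG-3'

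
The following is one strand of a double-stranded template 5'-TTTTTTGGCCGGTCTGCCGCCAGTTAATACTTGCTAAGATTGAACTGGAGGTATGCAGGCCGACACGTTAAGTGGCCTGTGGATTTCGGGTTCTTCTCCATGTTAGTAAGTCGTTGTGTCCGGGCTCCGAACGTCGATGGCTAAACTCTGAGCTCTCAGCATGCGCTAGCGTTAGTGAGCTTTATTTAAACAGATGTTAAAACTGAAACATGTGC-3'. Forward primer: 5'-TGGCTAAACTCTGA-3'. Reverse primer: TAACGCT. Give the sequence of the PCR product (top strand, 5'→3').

5'-TGGCTAAACTCTGAGCTCTCAGCATGCGCTAGCGTTA-3'

The forward primer matches the template at positions 138–151.
Reverse complement of the reverse primer: AGCGTTA. This occurs on the top strand at positions 168–174.
The product is the template from position 138 through 174 (37 bp).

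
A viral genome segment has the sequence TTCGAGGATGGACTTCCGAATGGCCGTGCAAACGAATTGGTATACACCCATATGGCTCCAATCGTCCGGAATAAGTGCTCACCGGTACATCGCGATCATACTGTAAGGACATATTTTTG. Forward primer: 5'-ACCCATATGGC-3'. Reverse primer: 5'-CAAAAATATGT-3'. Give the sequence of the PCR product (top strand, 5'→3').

5'-ACCCATATGGCTCCAATCGTCCGGAATAAGTGCTCACCGGTACATCGCGATCATACTGTAAGGACATATTTTTG-3'

Forward primer ACCCATATGGC is found on the top strand at positions 46–56.
Reverse complement of the reverse primer: ACATATTTTTG. This occurs on the top strand at positions 109–119.
The product is the template from position 46 through 119 (74 bp).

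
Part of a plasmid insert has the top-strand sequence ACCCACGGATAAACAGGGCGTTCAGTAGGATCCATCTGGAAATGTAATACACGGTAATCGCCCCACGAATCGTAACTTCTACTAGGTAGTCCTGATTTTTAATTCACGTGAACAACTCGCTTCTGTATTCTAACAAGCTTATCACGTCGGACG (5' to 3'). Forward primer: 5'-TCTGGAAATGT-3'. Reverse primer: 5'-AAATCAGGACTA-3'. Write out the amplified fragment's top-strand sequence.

Scanning the template, TCTGGAAATGT occurs at positions 35–45; this primer anneals to the bottom strand there with its 3' end pointing downstream.
Reverse complement of the reverse primer: TAGTCCTGATTT. This occurs on the top strand at positions 87–98.
The product is the template from position 35 through 98 (64 bp).

5'-TCTGGAAATGTAATACACGGTAATCGCCCCACGAATCGTAACTTCTACTAGGTAGTCCTGATTT-3'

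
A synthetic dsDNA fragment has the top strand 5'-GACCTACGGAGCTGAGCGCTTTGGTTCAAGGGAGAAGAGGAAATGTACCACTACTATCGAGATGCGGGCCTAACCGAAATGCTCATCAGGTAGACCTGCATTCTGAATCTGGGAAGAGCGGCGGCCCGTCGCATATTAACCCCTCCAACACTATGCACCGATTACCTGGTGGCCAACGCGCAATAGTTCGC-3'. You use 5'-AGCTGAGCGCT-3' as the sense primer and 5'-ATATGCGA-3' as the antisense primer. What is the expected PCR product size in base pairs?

127 bp

Forward primer AGCTGAGCGCT is found on the top strand at positions 10–20.
Reverse complement of the reverse primer: TCGCATAT. This occurs on the top strand at positions 129–136.
The product runs from position 10 to position 136, so its length is 136 − 10 + 1 = 127 bp.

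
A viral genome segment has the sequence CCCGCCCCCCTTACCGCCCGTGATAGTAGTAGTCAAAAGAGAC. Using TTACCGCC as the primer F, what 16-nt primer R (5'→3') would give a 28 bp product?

5'-TTTTGACTACTACTAT-3'

The forward primer binds at positions 11–18, so a 28 bp product ends at position 11 + 28 − 1 = 38.
The reverse primer anneals to the top strand over positions 23–38, i.e. to ATAGTAGTAGTCAAAA.
Its sequence written 5'→3' is the reverse complement: TTTTGACTACTACTAT.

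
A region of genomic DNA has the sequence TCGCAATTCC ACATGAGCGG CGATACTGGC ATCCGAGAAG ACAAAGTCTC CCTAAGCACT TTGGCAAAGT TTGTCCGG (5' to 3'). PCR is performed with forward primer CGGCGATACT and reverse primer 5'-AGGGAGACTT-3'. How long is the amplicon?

Scanning the template, CGGCGATACT occurs at positions 18–27; this primer anneals to the bottom strand there with its 3' end pointing downstream.
Reverse complement of the reverse primer: AAGTCTCCCT. This occurs on the top strand at positions 44–53.
The product runs from position 18 to position 53, so its length is 53 − 18 + 1 = 36 bp.

36 bp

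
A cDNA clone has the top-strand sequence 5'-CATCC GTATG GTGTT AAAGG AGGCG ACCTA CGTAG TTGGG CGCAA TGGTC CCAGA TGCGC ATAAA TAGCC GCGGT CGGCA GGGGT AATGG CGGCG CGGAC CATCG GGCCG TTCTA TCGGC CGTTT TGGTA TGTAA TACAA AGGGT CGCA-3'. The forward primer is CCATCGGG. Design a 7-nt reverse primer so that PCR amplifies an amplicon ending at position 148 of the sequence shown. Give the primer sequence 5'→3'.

The forward primer binds at positions 100–107; the product's 3' end on the top strand is position 148.
The reverse primer anneals to the top strand over positions 142–148, i.e. to GGGTCGC.
Its sequence written 5'→3' is the reverse complement: GCGACCC.

5'-GCGACCC-3'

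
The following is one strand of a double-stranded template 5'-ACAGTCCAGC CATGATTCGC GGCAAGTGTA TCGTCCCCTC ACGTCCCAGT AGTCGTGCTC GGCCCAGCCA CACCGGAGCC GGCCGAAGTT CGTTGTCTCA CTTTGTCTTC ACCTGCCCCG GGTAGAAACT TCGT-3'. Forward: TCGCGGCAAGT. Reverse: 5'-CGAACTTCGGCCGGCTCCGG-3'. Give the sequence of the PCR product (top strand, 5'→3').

5'-TCGCGGCAAGTGTATCGTCCCCTCACGTCCCAGTAGTCGTGCTCGGCCCAGCCACACCGGAGCCGGCCGAAGTTCG-3'

The forward primer matches the template at positions 17–27.
The reverse primer's reverse complement is CCGGAGCCGGCCGAAGTTCG, which matches the template at positions 73–92.
The product is the template from position 17 through 92 (76 bp).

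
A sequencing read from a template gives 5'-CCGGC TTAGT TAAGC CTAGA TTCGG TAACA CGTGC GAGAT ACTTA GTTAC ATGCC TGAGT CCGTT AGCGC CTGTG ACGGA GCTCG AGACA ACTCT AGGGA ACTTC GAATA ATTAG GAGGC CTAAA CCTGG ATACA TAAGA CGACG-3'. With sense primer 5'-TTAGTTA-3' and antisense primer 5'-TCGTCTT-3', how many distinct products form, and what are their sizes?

The forward primer TTAGTTA matches the top strand at positions 6–12, 43–49.
The reverse primer's reverse complement is AAGACGA, matching at positions 137–143.
Each forward site pairs with the reverse site to give a product ending at position 143: sizes 138, 101 bp.

Two products: 138 bp, 101 bp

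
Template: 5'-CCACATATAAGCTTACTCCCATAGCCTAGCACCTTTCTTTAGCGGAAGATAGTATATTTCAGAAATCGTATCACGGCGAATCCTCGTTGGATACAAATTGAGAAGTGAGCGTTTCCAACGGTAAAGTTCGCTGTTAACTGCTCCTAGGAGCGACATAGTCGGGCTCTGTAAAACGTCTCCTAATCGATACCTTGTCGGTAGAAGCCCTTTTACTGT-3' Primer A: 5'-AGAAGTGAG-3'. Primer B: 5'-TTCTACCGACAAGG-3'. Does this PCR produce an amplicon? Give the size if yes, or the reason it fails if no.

Yes — a 103 bp product.

Primer A (AGAAGTGAG) matches the top strand at positions 101–109; it acts as a forward primer.
Primer B's reverse complement is CCTTGTCGGTAGAA, matching the top strand at positions 190–203; it acts as a reverse primer.
The 3' ends face each other across positions 101–203, giving a 103 bp product.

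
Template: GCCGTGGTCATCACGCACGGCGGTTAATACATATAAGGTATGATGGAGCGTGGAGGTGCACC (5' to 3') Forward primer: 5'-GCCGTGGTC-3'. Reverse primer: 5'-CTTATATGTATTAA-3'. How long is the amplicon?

37 bp

Forward primer GCCGTGGTC is found on the top strand at positions 1–9.
Taking the reverse complement of CTTATATGTATTAA gives TTAATACATATAAG, found at positions 24–37 on the template; the primer anneals here to the top strand with its 3' end pointing upstream.
Amplicon spans positions 1–37: 37 bp.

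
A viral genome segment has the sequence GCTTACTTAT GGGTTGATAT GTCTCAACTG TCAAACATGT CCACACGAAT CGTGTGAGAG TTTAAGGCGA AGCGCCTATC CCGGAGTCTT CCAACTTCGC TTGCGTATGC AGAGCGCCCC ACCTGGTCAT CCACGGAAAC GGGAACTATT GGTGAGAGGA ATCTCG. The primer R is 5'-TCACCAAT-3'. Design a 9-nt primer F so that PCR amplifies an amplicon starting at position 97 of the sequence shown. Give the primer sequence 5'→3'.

The reverse primer's reverse complement ATTGGTGA matches the template at positions 148–155; the product starts at position 97.
The forward primer is identical to the top strand over positions 97–105: TCGCTTGCG.

5'-TCGCTTGCG-3'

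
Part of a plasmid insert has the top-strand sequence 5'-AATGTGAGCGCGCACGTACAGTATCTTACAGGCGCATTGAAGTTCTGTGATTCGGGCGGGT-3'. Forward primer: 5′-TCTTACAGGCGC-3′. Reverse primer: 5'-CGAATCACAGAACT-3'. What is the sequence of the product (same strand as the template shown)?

5'-TCTTACAGGCGCATTGAAGTTCTGTGATTCG-3'

Scanning the template, TCTTACAGGCGC occurs at positions 24–35; this primer anneals to the bottom strand there with its 3' end pointing downstream.
The reverse primer's reverse complement is AGTTCTGTGATTCG, which matches the template at positions 41–54.
The product is the template from position 24 through 54 (31 bp).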